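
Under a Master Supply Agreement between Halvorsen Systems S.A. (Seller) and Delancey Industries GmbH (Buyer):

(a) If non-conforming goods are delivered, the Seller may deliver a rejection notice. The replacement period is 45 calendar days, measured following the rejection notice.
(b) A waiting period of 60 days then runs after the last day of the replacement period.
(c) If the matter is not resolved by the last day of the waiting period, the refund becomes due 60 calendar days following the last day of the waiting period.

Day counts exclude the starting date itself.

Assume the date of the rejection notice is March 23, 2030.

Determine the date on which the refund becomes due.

Adding 45 calendar days to March 23, 2030 gives May 7, 2030, which is the last day of the replacement period.
The last day of the waiting period: May 7, 2030 + 60 days = July 6, 2030.
Adding 60 calendar days to July 6, 2030 gives September 4, 2030, which is the date on which the refund becomes due.

September 4, 2030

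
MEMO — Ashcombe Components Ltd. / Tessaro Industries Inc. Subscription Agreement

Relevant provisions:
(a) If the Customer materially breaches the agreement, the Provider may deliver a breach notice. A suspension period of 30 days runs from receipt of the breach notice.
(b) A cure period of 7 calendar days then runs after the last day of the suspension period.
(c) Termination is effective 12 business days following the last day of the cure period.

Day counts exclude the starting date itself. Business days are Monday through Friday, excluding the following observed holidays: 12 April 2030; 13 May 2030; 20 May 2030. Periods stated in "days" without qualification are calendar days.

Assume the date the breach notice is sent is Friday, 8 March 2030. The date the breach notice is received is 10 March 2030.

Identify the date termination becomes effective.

2 May 2030

The last day of the suspension period: 10 March 2030 + 30 days = 9 April 2030.
The last day of the cure period: 9 April 2030 + 7 days = 16 April 2030.
The date termination becomes effective: 12 business days after Tuesday, 16 April 2030, skipping weekends — Apr 17, Apr 18, Apr 19, Apr 22, …, Apr 30, May 1, May 2 — lands on Thursday, 2 May 2030.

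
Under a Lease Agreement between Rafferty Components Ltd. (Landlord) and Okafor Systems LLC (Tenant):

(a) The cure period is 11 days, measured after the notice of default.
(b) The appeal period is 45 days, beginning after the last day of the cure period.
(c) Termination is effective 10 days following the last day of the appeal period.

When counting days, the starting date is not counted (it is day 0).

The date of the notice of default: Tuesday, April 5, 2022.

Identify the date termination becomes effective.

Adding 11 calendar days to April 5, 2022 gives April 16, 2022, which is the last day of the cure period.
The last day of the appeal period: 45 calendar days after April 16, 2022 is May 31, 2022.
The date termination becomes effective: 10 calendar days after May 31, 2022 is June 10, 2022.

June 10, 2022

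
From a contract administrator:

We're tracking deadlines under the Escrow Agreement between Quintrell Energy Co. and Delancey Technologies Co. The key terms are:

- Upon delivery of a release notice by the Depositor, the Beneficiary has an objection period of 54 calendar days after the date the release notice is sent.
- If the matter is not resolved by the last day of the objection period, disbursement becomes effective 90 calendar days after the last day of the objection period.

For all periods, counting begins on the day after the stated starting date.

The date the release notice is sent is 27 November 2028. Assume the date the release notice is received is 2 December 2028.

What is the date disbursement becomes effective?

20 April 2029

The last day of the objection period: 27 November 2028 + 54 days = 20 January 2029.
The date disbursement becomes effective: 20 January 2029 + 90 days = 20 April 2029.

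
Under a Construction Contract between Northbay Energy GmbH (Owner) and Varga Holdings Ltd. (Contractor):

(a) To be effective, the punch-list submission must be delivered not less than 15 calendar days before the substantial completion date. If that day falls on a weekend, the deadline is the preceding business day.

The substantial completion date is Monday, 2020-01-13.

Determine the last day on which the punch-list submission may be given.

2020-01-13 minus 15 days is 2019-12-29. That is a Sunday, so the deadline moves back to Friday, 2019-12-27.

2019-12-27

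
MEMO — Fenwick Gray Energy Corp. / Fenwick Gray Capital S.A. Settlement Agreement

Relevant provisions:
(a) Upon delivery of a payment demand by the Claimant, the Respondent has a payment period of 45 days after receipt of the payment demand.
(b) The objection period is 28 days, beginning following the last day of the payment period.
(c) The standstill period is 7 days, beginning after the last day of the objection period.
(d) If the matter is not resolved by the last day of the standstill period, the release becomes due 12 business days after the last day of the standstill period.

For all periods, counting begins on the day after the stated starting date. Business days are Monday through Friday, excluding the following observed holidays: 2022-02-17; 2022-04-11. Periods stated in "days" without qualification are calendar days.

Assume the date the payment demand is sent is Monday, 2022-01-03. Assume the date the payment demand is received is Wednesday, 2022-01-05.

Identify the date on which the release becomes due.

The last day of the payment period: 45 calendar days after 2022-01-05 is 2022-02-19.
The last day of the objection period: 28 calendar days after 2022-02-19 is 2022-03-19.
The last day of the standstill period: 7 calendar days after 2022-03-19 is 2022-03-26.
The date on which the release becomes due: counting 12 business days from Saturday, 2022-03-26 (Mar 28, Mar 29, Mar 30, Mar 31, …, Apr 8, Apr 12, Apr 13, skipping weekends and the listed holiday on Apr 11) reaches Wednesday, 2022-04-13.

2022-04-13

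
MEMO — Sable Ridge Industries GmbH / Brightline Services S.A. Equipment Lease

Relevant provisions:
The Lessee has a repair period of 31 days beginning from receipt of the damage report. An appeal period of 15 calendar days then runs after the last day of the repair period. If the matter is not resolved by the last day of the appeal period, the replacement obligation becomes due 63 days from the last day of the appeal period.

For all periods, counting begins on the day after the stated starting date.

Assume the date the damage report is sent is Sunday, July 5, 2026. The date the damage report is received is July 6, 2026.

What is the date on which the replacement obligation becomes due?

October 23, 2026

Adding 31 calendar days to July 6, 2026 gives August 6, 2026, which is the last day of the repair period.
The last day of the appeal period: August 6, 2026 + 15 days = August 21, 2026.
Adding 63 calendar days to August 21, 2026 gives October 23, 2026, which is the date on which the replacement obligation becomes due.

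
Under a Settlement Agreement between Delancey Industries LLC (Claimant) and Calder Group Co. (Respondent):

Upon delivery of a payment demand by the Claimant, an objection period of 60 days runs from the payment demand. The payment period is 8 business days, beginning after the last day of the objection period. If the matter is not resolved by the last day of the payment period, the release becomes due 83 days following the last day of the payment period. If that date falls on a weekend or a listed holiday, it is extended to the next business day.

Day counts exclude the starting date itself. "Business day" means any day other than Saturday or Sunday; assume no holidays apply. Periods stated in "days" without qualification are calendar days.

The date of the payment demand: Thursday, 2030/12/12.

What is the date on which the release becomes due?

The last day of the objection period: 60 calendar days after 2030/12/12 is 2031/02/10.
The last day of the payment period: 8 business days after Monday, 2031/02/10, skipping weekends — Feb 11, Feb 12, Feb 13, Feb 14, Feb 17, Feb 18, Feb 19, Feb 20 — lands on Thursday, 2031/02/20.
The date on which the release becomes due: 83 calendar days after 2031/02/20 is 2031/05/14. 2031/05/14 is a Wednesday, so no roll-forward applies.

2031/05/14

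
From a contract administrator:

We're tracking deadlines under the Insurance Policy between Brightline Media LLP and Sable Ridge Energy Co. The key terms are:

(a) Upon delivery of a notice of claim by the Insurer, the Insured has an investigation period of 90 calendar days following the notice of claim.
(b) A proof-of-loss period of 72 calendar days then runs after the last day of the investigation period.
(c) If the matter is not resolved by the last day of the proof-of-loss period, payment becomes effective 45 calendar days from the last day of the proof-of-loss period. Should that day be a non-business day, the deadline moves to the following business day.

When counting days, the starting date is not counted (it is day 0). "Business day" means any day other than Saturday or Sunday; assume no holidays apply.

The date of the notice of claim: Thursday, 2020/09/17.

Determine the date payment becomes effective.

2021/04/12

The last day of the investigation period: 2020/09/17 + 90 days = 2020/12/16.
The last day of the proof-of-loss period: 72 calendar days after 2020/12/16 is 2021/02/26.
The date payment becomes effective: 2021/02/26 + 45 days = 2021/04/12. 2021/04/12 is a Monday, so no roll-forward applies.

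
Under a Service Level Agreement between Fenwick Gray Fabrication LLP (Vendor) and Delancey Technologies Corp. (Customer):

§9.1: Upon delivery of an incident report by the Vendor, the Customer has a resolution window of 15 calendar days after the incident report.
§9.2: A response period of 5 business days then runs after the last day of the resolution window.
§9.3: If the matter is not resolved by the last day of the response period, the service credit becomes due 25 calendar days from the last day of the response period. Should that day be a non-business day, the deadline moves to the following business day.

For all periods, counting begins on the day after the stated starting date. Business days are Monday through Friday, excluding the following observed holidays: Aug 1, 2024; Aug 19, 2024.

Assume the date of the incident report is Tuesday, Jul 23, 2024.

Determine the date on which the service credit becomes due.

Adding 15 calendar days to Jul 23, 2024 gives Aug 7, 2024, which is the last day of the resolution window.
The last day of the response period: counting 5 business days from Wednesday, Aug 7, 2024 (Aug 8, Aug 9, Aug 12, Aug 13, Aug 14, skipping weekends) reaches Wednesday, Aug 14, 2024.
The date on which the service credit becomes due: Aug 14, 2024 + 25 days = Sep 8, 2024. That falls on a Sunday, so it rolls to the next business day, Monday, Sep 9, 2024.

Sep 9, 2024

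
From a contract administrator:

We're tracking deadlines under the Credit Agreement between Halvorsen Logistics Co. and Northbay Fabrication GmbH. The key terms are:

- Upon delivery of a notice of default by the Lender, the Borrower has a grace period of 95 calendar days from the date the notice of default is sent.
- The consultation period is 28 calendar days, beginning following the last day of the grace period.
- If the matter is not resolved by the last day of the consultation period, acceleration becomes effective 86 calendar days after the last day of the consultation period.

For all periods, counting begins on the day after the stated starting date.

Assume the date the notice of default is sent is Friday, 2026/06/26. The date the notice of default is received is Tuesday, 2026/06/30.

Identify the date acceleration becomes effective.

The last day of the grace period: 95 calendar days after 2026/06/26 is 2026/09/29.
Adding 28 calendar days to 2026/09/29 gives 2026/10/27, which is the last day of the consultation period.
Adding 86 calendar days to 2026/10/27 gives 2027/01/21, which is the date acceleration becomes effective.

2027/01/21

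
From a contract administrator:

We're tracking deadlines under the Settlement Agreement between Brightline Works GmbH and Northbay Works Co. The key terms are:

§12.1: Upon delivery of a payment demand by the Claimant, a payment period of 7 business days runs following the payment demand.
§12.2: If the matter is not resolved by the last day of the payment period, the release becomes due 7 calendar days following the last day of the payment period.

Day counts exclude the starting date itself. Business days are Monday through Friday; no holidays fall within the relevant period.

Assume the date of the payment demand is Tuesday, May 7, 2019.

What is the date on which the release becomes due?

May 23, 2019

The last day of the payment period: 7 business days after Tuesday, May 7, 2019, skipping weekends — May 8, May 9, May 10, May 13, May 14, May 15, May 16 — lands on Thursday, May 16, 2019.
Adding 7 calendar days to May 16, 2019 gives May 23, 2019, which is the date on which the release becomes due.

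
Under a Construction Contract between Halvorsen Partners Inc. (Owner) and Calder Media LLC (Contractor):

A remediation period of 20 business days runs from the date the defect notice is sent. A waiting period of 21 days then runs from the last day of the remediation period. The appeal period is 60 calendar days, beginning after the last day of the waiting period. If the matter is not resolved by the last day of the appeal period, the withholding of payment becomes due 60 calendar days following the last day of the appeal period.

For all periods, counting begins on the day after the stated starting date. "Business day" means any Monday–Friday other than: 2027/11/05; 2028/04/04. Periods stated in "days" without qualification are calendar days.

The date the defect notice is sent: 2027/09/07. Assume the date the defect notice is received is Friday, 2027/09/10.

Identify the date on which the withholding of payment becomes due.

2028/02/23

The last day of the remediation period: 20 business days after Tuesday, 2027/09/07, skipping weekends — Sep 8, Sep 9, Sep 10, Sep 13, …, Oct 1, Oct 4, Oct 5 — lands on Tuesday, 2027/10/05.
The last day of the waiting period: 21 calendar days after 2027/10/05 is 2027/10/26.
The last day of the appeal period: 2027/10/26 + 60 days = 2027/12/25.
Adding 60 calendar days to 2027/12/25 gives 2028/02/23, which is the date on which the withholding of payment becomes due.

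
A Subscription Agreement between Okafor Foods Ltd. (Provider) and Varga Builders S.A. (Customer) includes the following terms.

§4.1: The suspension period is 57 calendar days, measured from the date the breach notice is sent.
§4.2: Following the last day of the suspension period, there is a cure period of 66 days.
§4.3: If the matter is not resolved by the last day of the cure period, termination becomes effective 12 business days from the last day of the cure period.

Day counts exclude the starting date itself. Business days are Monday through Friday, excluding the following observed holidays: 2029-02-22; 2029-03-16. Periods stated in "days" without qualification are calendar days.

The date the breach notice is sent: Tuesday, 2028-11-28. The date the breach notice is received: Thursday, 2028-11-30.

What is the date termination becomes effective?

Adding 57 calendar days to 2028-11-28 gives 2029-01-24, which is the last day of the suspension period.
The last day of the cure period: 66 calendar days after 2029-01-24 is 2029-03-31.
From Saturday, 2029-03-31, 12 business days (Apr 2, Apr 3, Apr 4, Apr 5, …, Apr 13, Apr 16, Apr 17, skipping weekends) brings us to Tuesday, 2029-04-17, which is the date termination becomes effective.

2029-04-17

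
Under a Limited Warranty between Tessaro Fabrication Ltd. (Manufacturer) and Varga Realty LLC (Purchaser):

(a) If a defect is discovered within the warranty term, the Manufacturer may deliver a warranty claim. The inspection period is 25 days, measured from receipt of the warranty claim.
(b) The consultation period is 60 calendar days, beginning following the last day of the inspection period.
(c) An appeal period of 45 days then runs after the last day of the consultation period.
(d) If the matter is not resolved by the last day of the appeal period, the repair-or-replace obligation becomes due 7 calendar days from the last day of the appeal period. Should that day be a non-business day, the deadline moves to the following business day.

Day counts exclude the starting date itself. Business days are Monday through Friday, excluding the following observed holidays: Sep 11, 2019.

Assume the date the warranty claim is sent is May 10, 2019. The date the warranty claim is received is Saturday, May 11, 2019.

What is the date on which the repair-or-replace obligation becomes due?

Sep 25, 2019

Adding 25 calendar days to May 11, 2019 gives Jun 5, 2019, which is the last day of the inspection period.
The last day of the consultation period: 60 calendar days after Jun 5, 2019 is Aug 4, 2019.
Adding 45 calendar days to Aug 4, 2019 gives Sep 18, 2019, which is the last day of the appeal period.
Adding 7 calendar days to Sep 18, 2019 gives Sep 25, 2019, which is the date on which the repair-or-replace obligation becomes due. Sep 25, 2019 is a Wednesday and is not a listed holiday, so no roll-forward applies.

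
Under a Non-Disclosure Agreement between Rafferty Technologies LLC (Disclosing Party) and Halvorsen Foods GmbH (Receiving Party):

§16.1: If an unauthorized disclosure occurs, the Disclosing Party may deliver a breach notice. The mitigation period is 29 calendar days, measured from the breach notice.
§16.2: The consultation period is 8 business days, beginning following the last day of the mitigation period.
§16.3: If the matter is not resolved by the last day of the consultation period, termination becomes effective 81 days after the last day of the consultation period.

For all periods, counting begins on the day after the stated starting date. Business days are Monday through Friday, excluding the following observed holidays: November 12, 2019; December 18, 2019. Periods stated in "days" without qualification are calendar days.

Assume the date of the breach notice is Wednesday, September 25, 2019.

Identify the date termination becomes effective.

Adding 29 calendar days to September 25, 2019 gives October 24, 2019, which is the last day of the mitigation period.
The last day of the consultation period: 8 business days after Thursday, October 24, 2019, skipping weekends — Oct 25, Oct 28, Oct 29, Oct 30, Oct 31, Nov 1, Nov 4, Nov 5 — lands on Tuesday, November 5, 2019.
Adding 81 calendar days to November 5, 2019 gives January 25, 2020, which is the date termination becomes effective.

January 25, 2020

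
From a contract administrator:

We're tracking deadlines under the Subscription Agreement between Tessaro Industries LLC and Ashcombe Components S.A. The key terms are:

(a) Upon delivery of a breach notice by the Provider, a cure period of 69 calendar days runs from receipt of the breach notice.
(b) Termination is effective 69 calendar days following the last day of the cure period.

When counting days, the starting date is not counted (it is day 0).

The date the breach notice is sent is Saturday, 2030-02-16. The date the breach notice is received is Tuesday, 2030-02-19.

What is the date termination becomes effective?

2030-07-07

Adding 69 calendar days to 2030-02-19 gives 2030-04-29, which is the last day of the cure period.
Adding 69 calendar days to 2030-04-29 gives 2030-07-07, which is the date termination becomes effective.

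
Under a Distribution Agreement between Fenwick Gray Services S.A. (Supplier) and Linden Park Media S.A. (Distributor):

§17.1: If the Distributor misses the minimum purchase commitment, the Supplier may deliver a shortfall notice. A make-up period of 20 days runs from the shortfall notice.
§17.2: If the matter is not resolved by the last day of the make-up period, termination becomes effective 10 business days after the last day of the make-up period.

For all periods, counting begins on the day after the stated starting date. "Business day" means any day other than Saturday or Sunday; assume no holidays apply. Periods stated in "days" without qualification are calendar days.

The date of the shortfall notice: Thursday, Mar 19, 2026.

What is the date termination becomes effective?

The last day of the make-up period: 20 calendar days after Mar 19, 2026 is Apr 8, 2026.
From Wednesday, Apr 8, 2026, 10 business days (Apr 9, Apr 10, Apr 13, Apr 14, Apr 15, Apr 16, Apr 17, Apr 20, Apr 21, Apr 22, skipping weekends) brings us to Wednesday, Apr 22, 2026, which is the date termination becomes effective.

Apr 22, 2026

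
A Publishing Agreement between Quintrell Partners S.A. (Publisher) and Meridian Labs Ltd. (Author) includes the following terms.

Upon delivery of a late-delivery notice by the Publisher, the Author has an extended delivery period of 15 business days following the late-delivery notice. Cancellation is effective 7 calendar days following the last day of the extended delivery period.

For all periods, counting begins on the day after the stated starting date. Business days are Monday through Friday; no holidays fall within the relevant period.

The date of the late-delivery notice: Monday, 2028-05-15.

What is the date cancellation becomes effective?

2028-06-12

The last day of the extended delivery period: 15 business days after Monday, 2028-05-15, skipping weekends — May 16, May 17, May 18, May 19, …, Jun 1, Jun 2, Jun 5 — lands on Monday, 2028-06-05.
The date cancellation becomes effective: 2028-06-05 + 7 days = 2028-06-12.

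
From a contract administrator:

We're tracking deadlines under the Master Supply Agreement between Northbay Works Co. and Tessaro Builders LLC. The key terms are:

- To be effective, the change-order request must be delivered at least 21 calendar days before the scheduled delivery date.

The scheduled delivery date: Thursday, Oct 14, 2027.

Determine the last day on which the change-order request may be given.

Sep 23, 2027

Counting back 21 calendar days from Oct 14, 2027 gives Sep 23, 2027.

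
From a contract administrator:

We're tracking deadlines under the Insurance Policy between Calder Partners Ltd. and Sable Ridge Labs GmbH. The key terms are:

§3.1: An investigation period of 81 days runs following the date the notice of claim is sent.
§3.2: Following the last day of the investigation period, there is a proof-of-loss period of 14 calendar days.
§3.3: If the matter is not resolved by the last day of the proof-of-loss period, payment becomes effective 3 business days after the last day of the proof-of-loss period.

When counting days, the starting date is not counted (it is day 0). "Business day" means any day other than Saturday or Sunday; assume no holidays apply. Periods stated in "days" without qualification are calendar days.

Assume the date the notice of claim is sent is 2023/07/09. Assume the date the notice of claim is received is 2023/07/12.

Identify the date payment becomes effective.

2023/10/17

The last day of the investigation period: 81 calendar days after 2023/07/09 is 2023/09/28.
The last day of the proof-of-loss period: 2023/09/28 + 14 days = 2023/10/12.
The date payment becomes effective: counting 3 business days from Thursday, 2023/10/12 (Oct 13, Oct 16, Oct 17, skipping weekends) reaches Tuesday, 2023/10/17.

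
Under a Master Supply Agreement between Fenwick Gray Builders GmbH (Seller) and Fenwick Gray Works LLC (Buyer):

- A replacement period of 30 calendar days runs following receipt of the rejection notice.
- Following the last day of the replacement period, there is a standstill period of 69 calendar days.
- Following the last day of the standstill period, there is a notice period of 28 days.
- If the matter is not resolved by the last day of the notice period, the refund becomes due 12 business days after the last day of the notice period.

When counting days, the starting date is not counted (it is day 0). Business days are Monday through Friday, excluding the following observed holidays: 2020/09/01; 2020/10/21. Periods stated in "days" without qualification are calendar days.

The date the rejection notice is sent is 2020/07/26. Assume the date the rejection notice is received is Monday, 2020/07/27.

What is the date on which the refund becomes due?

The last day of the replacement period: 30 calendar days after 2020/07/27 is 2020/08/26.
The last day of the standstill period: 69 calendar days after 2020/08/26 is 2020/11/03.
The last day of the notice period: 28 calendar days after 2020/11/03 is 2020/12/01.
The date on which the refund becomes due: 12 business days after Tuesday, 2020/12/01, skipping weekends — Dec 2, Dec 3, Dec 4, Dec 7, …, Dec 15, Dec 16, Dec 17 — lands on Thursday, 2020/12/17.

2020/12/17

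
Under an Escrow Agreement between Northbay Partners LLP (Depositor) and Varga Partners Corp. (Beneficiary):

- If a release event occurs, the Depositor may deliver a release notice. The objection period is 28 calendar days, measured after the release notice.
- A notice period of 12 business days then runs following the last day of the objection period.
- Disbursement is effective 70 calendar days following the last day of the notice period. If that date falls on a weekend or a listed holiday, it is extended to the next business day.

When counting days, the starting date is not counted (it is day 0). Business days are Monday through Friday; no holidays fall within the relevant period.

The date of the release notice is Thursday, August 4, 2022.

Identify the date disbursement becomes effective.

November 28, 2022

The last day of the objection period: 28 calendar days after August 4, 2022 is September 1, 2022.
The last day of the notice period: counting 12 business days from Thursday, September 1, 2022 (Sep 2, Sep 5, Sep 6, Sep 7, …, Sep 15, Sep 16, Sep 19, skipping weekends) reaches Monday, September 19, 2022.
The date disbursement becomes effective: September 19, 2022 + 70 days = November 28, 2022. November 28, 2022 is a Monday, so no roll-forward applies.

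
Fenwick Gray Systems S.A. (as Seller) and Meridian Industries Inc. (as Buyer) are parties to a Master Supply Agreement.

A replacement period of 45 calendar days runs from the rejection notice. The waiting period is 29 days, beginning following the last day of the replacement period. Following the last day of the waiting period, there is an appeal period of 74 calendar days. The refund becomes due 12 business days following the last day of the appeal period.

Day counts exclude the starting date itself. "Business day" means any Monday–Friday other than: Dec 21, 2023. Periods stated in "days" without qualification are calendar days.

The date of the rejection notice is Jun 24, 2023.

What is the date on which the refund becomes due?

The last day of the replacement period: Jun 24, 2023 + 45 days = Aug 8, 2023.
Adding 29 calendar days to Aug 8, 2023 gives Sep 6, 2023, which is the last day of the waiting period.
The last day of the appeal period: Sep 6, 2023 + 74 days = Nov 19, 2023.
The date on which the refund becomes due: counting 12 business days from Sunday, Nov 19, 2023 (Nov 20, Nov 21, Nov 22, Nov 23, …, Dec 1, Dec 4, Dec 5, skipping weekends) reaches Tuesday, Dec 5, 2023.

Dec 5, 2023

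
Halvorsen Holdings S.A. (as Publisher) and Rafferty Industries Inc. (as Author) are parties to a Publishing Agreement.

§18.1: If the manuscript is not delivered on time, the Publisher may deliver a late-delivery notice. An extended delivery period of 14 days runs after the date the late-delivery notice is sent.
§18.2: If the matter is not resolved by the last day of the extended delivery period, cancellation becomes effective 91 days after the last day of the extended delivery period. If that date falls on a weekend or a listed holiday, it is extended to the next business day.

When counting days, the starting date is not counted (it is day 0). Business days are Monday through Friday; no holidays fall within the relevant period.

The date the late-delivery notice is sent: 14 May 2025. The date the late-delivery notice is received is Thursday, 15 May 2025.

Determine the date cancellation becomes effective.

27 August 2025

Adding 14 calendar days to 14 May 2025 gives 28 May 2025, which is the last day of the extended delivery period.
The date cancellation becomes effective: 91 calendar days after 28 May 2025 is 27 August 2025. 27 August 2025 is a Wednesday, so no roll-forward applies.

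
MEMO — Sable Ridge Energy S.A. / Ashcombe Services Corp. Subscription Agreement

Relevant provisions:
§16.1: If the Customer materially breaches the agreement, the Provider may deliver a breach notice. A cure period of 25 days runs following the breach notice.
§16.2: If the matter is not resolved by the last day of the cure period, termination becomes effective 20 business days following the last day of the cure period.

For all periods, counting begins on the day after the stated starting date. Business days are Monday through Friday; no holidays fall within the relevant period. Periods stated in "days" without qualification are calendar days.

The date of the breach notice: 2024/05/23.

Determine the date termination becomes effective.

2024/07/15

The last day of the cure period: 25 calendar days after 2024/05/23 is 2024/06/17.
From Monday, 2024/06/17, 20 business days (Jun 18, Jun 19, Jun 20, Jun 21, …, Jul 11, Jul 12, Jul 15, skipping weekends) brings us to Monday, 2024/07/15, which is the date termination becomes effective.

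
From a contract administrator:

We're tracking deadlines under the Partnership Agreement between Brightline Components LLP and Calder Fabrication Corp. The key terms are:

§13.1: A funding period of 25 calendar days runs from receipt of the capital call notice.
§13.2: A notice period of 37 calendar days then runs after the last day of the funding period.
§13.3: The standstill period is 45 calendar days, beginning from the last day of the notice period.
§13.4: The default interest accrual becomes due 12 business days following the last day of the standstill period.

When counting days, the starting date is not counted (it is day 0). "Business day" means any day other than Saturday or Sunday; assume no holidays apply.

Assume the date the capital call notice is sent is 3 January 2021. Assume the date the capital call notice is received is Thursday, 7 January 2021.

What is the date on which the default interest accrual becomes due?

The last day of the funding period: 25 calendar days after 7 January 2021 is 1 February 2021.
Adding 37 calendar days to 1 February 2021 gives 10 March 2021, which is the last day of the notice period.
The last day of the standstill period: 10 March 2021 + 45 days = 24 April 2021.
The date on which the default interest accrual becomes due: counting 12 business days from Saturday, 24 April 2021 (Apr 26, Apr 27, Apr 28, Apr 29, …, May 7, May 10, May 11, skipping weekends) reaches Tuesday, 11 May 2021.

11 May 2021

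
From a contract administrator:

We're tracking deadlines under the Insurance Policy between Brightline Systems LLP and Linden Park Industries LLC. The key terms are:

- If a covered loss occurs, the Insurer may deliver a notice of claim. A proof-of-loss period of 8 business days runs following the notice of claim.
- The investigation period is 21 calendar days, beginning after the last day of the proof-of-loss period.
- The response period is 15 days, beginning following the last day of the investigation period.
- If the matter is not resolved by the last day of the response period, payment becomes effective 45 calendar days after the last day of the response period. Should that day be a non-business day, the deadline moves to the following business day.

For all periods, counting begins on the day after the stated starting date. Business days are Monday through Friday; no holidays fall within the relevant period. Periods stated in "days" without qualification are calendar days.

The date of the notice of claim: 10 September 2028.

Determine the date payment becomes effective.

11 December 2028

The last day of the proof-of-loss period: 8 business days after Sunday, 10 September 2028, skipping weekends — Sep 11, Sep 12, Sep 13, Sep 14, Sep 15, Sep 18, Sep 19, Sep 20 — lands on Wednesday, 20 September 2028.
Adding 21 calendar days to 20 September 2028 gives 11 October 2028, which is the last day of the investigation period.
The last day of the response period: 11 October 2028 + 15 days = 26 October 2028.
The date payment becomes effective: 26 October 2028 + 45 days = 10 December 2028. That falls on a Sunday, so it rolls to the next business day, Monday, 11 December 2028.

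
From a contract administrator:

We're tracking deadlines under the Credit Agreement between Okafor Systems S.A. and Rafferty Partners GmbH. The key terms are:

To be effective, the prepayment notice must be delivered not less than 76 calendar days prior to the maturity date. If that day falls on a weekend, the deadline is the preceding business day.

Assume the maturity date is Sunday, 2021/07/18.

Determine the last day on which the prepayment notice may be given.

2021/05/03

Counting back 76 calendar days from 2021/07/18 gives 2021/05/03. That is a Monday, so no adjustment is needed.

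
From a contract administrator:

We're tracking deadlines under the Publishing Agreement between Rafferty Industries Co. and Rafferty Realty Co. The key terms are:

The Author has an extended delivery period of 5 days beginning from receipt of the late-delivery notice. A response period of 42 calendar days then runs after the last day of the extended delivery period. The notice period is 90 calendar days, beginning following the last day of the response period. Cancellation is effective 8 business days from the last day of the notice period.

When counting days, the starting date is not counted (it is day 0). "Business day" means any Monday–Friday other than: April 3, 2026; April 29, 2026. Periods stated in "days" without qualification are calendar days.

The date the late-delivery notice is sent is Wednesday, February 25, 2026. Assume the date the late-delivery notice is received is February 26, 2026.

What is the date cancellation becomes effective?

Adding 5 calendar days to February 26, 2026 gives March 3, 2026, which is the last day of the extended delivery period.
The last day of the response period: March 3, 2026 + 42 days = April 14, 2026.
The last day of the notice period: 90 calendar days after April 14, 2026 is July 13, 2026.
The date cancellation becomes effective: 8 business days after Monday, July 13, 2026, skipping weekends — Jul 14, Jul 15, Jul 16, Jul 17, Jul 20, Jul 21, Jul 22, Jul 23 — lands on Thursday, July 23, 2026.

July 23, 2026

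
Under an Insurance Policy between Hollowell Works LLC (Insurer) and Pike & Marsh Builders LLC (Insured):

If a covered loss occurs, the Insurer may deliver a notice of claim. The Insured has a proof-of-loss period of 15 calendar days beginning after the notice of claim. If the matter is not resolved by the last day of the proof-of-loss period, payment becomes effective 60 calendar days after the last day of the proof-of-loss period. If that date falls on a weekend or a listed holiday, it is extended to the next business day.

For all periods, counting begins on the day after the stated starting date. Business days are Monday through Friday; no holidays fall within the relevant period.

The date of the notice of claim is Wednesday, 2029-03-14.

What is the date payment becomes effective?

2029-05-28

The last day of the proof-of-loss period: 2029-03-14 + 15 days = 2029-03-29.
The date payment becomes effective: 2029-03-29 + 60 days = 2029-05-28. 2029-05-28 is a Monday, so no roll-forward applies.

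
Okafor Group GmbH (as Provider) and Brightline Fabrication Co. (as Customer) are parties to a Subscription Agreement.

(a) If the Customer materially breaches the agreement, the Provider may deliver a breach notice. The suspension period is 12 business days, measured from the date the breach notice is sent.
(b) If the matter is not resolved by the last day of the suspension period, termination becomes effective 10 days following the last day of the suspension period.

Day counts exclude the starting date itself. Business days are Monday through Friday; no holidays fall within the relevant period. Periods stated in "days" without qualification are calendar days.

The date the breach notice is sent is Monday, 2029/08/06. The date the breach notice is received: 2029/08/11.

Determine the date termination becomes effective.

2029/09/01

From Monday, 2029/08/06, 12 business days (Aug 7, Aug 8, Aug 9, Aug 10, …, Aug 20, Aug 21, Aug 22, skipping weekends) brings us to Wednesday, 2029/08/22, which is the last day of the suspension period.
The date termination becomes effective: 10 calendar days after 2029/08/22 is 2029/09/01.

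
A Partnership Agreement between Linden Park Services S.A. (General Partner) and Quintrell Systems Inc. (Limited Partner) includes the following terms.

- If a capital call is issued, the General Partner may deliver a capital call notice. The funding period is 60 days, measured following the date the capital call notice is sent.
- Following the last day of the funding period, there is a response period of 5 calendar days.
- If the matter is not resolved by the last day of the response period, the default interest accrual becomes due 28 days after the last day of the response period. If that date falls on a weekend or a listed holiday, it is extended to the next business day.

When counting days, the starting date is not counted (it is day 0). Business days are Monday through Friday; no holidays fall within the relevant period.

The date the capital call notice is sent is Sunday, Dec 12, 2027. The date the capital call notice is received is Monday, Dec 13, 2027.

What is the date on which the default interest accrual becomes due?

The last day of the funding period: 60 calendar days after Dec 12, 2027 is Feb 10, 2028.
The last day of the response period: 5 calendar days after Feb 10, 2028 is Feb 15, 2028.
The date on which the default interest accrual becomes due: 28 calendar days after Feb 15, 2028 is Mar 14, 2028. Mar 14, 2028 is a Tuesday, so no roll-forward applies.

Mar 14, 2028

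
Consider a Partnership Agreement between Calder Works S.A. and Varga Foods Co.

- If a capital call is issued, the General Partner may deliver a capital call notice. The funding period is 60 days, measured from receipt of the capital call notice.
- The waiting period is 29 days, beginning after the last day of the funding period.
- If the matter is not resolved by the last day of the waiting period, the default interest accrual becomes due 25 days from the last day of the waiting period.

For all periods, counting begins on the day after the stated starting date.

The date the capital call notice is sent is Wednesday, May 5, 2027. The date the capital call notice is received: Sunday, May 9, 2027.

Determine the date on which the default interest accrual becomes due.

August 31, 2027

The last day of the funding period: 60 calendar days after May 9, 2027 is July 8, 2027.
Adding 29 calendar days to July 8, 2027 gives August 6, 2027, which is the last day of the waiting period.
Adding 25 calendar days to August 6, 2027 gives August 31, 2027, which is the date on which the default interest accrual becomes due.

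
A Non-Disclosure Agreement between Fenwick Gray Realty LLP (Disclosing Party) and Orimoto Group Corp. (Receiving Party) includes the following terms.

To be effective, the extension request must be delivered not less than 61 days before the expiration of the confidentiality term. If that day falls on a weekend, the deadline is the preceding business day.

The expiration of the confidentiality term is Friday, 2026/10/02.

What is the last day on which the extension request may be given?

Counting back 61 calendar days from 2026/10/02 gives 2026/08/02. That is a Sunday, so the deadline moves back to Friday, 2026/07/31.

2026/07/31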